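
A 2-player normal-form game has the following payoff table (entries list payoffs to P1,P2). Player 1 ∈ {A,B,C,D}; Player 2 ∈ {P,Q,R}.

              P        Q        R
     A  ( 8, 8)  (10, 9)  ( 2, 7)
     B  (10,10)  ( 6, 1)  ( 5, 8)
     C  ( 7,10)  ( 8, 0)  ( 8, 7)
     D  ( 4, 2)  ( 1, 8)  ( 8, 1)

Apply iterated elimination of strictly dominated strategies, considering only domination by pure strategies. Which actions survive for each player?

P2 drop R (P beats it: A:8>7 B:10>8 C:10>7 D:2>1)
P1 drop C (A beats it: P:8>7 Q:10>8)
P1 drop D (A beats it: P:8>4 Q:10>1)
P1→{A,B} P2→{P,Q}

IESDS → P1:{A,B} P2:{P,Q}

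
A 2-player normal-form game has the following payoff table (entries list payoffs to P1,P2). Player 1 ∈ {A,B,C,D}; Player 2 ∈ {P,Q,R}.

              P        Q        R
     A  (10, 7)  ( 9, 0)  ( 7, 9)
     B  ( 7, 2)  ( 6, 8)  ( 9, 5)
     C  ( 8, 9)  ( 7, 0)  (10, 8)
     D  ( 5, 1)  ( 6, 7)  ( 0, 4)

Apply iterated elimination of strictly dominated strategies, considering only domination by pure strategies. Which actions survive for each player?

P1 drop B (C beats it: P:8>7 Q:7>6 R:10>9)
P1 drop D (A beats it: P:10>5 Q:9>6 R:7>0)
P2 drop Q (P beats it: A:7>0 C:9>0)
P1→{A,C} P2→{P,R}

IESDS → P1:{A,C} P2:{P,R}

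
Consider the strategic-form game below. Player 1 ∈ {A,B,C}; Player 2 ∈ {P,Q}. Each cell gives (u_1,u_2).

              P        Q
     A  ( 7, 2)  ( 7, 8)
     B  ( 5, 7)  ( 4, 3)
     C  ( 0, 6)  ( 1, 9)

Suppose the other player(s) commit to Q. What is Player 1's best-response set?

BR_1 = {A}

u_1(A vs Q) = 7
u_1(B vs Q) = 4
u_1(C vs Q) = 1
max payoff 7 at {A}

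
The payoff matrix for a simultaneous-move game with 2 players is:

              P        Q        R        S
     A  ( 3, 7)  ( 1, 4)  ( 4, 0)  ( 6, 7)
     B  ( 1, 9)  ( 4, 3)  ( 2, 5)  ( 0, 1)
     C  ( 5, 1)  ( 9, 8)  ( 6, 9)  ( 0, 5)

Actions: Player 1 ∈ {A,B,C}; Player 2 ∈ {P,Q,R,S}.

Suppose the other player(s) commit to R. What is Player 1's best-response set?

P1 best: {C}

u_1(A vs R) = 4
u_1(B vs R) = 2
u_1(C vs R) = 6
max payoff 6 at {C}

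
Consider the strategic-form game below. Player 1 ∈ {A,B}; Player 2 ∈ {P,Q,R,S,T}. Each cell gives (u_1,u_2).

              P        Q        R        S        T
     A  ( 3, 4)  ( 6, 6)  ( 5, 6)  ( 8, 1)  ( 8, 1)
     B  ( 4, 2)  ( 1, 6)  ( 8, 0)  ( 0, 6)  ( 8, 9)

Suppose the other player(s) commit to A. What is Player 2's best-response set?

BR_2 = {Q,R}

u_2(P vs A) = 4
u_2(Q vs A) = 6
u_2(R vs A) = 6
u_2(S vs A) = 1
u_2(T vs A) = 1
max payoff 6 at {Q,R}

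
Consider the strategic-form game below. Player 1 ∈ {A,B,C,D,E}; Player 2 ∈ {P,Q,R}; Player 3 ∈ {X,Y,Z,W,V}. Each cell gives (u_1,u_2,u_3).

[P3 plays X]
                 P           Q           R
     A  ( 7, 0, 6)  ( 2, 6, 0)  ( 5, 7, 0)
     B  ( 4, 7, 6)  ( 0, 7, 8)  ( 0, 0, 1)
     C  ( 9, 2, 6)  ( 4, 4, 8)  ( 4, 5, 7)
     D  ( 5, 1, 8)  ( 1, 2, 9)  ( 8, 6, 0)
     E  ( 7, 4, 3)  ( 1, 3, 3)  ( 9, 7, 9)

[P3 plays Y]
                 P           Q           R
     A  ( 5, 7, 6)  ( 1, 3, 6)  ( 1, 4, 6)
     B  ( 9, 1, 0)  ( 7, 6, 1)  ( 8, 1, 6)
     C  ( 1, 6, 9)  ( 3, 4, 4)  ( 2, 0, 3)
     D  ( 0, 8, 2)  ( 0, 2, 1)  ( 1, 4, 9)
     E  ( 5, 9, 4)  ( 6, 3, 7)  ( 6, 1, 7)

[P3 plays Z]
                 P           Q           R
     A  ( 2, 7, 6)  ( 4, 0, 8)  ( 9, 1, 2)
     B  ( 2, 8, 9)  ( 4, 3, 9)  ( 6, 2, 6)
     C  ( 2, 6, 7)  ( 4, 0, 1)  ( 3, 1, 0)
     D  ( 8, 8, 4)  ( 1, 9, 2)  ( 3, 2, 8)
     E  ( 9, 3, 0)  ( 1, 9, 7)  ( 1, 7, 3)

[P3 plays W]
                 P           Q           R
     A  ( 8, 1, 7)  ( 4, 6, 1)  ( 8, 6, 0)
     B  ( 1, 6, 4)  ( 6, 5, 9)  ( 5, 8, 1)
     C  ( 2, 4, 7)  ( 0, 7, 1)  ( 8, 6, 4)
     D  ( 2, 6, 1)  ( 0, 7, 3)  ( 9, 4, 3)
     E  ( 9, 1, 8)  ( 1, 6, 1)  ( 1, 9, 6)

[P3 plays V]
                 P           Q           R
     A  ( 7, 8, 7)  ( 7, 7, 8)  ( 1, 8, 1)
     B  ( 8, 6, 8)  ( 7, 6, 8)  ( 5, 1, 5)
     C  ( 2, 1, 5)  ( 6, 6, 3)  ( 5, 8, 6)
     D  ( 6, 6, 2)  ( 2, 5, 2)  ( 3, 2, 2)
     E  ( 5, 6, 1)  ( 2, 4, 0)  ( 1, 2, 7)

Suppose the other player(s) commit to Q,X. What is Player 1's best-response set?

u_1(A vs Q,X) = 2
u_1(B vs Q,X) = 0
u_1(C vs Q,X) = 4
u_1(D vs Q,X) = 1
u_1(E vs Q,X) = 1
max payoff 4 at {C}

P1 best: {C}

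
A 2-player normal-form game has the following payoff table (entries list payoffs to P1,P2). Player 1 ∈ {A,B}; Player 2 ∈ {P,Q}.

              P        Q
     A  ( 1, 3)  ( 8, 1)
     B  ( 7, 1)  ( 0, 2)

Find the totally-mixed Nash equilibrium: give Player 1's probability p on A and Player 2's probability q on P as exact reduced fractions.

(p,q) = (1/3, 4/7)

P1 indiff ⇒ q·1+(1-q)·8 = q·7+(1-q)·0 ⇒ q(-6) = (1-q)(-8) ⇒ q = 4/7
P2 indiff ⇒ p·3+(1-p)·1 = p·1+(1-p)·2 ⇒ p(2) = (1-p)(1) ⇒ p = 1/3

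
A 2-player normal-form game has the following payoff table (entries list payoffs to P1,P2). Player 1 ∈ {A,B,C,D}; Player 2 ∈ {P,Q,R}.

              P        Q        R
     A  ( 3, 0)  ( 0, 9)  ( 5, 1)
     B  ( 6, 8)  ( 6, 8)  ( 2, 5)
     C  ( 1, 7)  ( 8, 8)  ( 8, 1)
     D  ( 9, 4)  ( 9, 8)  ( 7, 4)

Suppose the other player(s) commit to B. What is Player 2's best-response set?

argmax u_2 = {P,Q}

u_2(P vs B) = 8
u_2(Q vs B) = 8
u_2(R vs B) = 5
max payoff 8 at {P,Q}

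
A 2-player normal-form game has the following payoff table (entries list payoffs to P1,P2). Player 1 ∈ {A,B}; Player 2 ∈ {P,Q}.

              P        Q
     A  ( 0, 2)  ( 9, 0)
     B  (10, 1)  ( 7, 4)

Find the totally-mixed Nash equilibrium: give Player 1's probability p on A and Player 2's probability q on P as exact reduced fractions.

P1 indiff ⇒ q·0+(1-q)·9 = q·10+(1-q)·7 ⇒ q(-10) = (1-q)(-2) ⇒ q = 1/6
P2 indiff ⇒ p·2+(1-p)·1 = p·0+(1-p)·4 ⇒ p(2) = (1-p)(3) ⇒ p = 3/5

P1 mixes 3/5 on A; P2 mixes 1/6 on P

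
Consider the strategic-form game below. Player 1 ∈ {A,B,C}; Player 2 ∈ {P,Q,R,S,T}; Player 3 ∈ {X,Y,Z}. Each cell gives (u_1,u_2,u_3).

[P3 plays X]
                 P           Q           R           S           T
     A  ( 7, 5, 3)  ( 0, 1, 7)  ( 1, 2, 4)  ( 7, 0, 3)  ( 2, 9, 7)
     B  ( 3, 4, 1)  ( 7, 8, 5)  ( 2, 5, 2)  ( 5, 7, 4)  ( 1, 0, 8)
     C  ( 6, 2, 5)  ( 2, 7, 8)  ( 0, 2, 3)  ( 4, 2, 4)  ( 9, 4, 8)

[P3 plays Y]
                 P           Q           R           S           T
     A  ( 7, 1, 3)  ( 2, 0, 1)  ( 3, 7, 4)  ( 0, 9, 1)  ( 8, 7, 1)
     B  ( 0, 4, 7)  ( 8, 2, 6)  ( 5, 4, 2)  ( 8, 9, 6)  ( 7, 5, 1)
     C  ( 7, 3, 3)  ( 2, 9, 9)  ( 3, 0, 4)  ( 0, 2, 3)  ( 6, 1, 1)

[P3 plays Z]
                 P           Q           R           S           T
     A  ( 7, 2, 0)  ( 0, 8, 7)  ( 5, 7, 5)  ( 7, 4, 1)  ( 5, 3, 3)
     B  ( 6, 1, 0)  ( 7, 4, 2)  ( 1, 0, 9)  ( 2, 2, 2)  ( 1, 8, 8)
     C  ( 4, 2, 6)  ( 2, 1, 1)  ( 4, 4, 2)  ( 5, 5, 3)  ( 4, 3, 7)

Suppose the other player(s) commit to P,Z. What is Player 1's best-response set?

argmax u_1 = {A}

u_1(A vs P,Z) = 7
u_1(B vs P,Z) = 6
u_1(C vs P,Z) = 4
max payoff 7 at {A}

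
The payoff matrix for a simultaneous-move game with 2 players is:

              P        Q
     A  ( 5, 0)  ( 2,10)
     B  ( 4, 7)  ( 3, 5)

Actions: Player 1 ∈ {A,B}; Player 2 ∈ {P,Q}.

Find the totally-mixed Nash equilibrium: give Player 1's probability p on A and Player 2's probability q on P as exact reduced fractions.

P1 indiff ⇒ q·5+(1-q)·2 = q·4+(1-q)·3 ⇒ q(1) = (1-q)(1) ⇒ q = 1/2
P2 indiff ⇒ p·0+(1-p)·7 = p·10+(1-p)·5 ⇒ p(-10) = (1-p)(-2) ⇒ p = 1/6

(p,q) = (1/6, 1/2)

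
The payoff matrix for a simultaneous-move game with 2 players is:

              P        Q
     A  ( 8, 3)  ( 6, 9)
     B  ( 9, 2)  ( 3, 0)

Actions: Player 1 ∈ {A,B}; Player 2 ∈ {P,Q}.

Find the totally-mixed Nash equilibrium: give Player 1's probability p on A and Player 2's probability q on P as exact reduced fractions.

(p,q) = (1/4, 3/4)

P1 indiff ⇒ q·8+(1-q)·6 = q·9+(1-q)·3 ⇒ q(-1) = (1-q)(-3) ⇒ q = 3/4
P2 indiff ⇒ p·3+(1-p)·2 = p·9+(1-p)·0 ⇒ p(-6) = (1-p)(-2) ⇒ p = 1/4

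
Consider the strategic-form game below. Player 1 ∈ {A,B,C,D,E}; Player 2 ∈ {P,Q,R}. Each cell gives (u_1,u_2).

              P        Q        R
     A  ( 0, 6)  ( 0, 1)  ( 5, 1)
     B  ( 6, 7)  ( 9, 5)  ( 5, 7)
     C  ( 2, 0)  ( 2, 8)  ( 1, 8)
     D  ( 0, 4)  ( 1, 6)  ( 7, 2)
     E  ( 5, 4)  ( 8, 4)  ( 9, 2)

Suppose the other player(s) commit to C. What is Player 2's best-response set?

u_2(P vs C) = 0
u_2(Q vs C) = 8
u_2(R vs C) = 8
max payoff 8 at {Q,R}

argmax u_2 = {Q,R}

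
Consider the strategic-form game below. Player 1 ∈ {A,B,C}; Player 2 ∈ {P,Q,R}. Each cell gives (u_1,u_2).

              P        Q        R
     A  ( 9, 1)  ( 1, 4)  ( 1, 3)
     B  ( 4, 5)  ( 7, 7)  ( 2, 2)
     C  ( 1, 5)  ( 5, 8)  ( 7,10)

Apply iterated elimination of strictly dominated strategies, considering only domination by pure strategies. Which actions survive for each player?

Survivors P1:{B,C} P2:{Q,R}

P2 drop P (Q beats it: A:4>1 B:7>5 C:8>5)
P1 drop A (B beats it: Q:7>1 R:2>1)
P1→{B,C} P2→{Q,R}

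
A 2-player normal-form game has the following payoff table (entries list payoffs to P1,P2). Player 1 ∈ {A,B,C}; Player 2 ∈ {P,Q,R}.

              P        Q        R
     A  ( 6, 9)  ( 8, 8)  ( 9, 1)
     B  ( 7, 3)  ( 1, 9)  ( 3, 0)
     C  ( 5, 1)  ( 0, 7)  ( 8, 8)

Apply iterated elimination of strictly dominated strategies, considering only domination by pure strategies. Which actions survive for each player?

IESDS → P1:{A,B} P2:{P,Q}

P1 drop C (A beats it: P:6>5 Q:8>0 R:9>8)
P2 drop R (P beats it: A:9>1 B:3>0)
P1→{A,B} P2→{P,Q}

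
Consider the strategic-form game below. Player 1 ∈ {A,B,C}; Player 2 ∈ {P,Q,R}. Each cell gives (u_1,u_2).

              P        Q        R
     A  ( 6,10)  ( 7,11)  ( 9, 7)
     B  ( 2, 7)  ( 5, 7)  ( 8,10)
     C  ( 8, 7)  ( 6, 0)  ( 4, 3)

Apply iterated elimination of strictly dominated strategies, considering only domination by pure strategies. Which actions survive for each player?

Survivors P1:{A,C} P2:{P,Q}

P1 drop B (A beats it: P:6>2 Q:7>5 R:9>8)
P2 drop R (P beats it: A:10>7 C:7>3)
P1→{A,C} P2→{P,Q}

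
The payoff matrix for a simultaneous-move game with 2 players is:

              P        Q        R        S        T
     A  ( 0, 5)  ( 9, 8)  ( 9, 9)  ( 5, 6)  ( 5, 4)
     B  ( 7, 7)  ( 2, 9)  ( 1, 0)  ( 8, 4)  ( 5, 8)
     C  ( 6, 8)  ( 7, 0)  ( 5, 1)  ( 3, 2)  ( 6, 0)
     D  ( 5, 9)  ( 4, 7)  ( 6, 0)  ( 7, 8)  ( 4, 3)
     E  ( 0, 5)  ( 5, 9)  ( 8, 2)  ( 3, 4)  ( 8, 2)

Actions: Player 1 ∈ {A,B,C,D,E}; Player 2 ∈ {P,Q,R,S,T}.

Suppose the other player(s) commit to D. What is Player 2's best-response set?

u_2(P vs D) = 9
u_2(Q vs D) = 7
u_2(R vs D) = 0
u_2(S vs D) = 8
u_2(T vs D) = 3
max payoff 9 at {P}

argmax u_2 = {P}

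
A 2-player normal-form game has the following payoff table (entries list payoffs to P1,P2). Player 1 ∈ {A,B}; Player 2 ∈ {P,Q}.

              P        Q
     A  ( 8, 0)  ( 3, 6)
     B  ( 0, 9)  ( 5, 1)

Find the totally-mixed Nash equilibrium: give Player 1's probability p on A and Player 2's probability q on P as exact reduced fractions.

p=4/7, q=1/5

P1 indiff ⇒ q·8+(1-q)·3 = q·0+(1-q)·5 ⇒ q(8) = (1-q)(2) ⇒ q = 1/5
P2 indiff ⇒ p·0+(1-p)·9 = p·6+(1-p)·1 ⇒ p(-6) = (1-p)(-8) ⇒ p = 4/7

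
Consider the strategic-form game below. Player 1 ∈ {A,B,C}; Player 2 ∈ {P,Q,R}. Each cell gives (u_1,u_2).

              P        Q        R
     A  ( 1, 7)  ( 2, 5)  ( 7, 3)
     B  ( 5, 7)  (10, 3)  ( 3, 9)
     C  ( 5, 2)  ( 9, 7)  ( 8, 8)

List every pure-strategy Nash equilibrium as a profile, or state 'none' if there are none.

(A,P): not NE [P1→C gives 5>1]
(A,Q): not NE [P1→B gives 10>2; P2→P gives 7>5]
(A,R): not NE [P1→C gives 8>7; P2→P gives 7>3]
(B,P): not NE [P2→R gives 9>7]
(B,Q): not NE [P2→R gives 9>3]
(B,R): not NE [P1→C gives 8>3]
(C,P): not NE [P2→R gives 8>2]
(C,Q): not NE [P1→B gives 10>9; P2→R gives 8>7]
(C,R): NE

Nash profiles: (C,R)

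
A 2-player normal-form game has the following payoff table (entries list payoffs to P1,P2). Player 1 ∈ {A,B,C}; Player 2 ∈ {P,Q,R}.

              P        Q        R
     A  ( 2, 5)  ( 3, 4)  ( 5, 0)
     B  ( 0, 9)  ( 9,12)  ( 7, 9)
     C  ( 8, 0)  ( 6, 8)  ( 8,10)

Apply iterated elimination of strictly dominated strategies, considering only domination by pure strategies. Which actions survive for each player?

P1 drop A (C beats it: P:8>2 Q:6>3 R:8>5)
P2 drop P (Q beats it: B:12>9 C:8>0)
P1→{B,C} P2→{Q,R}

Remaining: P1:{B,C} P2:{Q,R}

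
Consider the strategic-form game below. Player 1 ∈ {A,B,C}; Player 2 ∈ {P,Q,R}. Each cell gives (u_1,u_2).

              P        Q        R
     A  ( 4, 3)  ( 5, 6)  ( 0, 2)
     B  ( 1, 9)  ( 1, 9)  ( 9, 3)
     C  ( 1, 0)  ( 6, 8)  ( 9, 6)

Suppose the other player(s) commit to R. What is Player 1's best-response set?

argmax u_1 = {B,C}

u_1(A vs R) = 0
u_1(B vs R) = 9
u_1(C vs R) = 9
max payoff 9 at {B,C}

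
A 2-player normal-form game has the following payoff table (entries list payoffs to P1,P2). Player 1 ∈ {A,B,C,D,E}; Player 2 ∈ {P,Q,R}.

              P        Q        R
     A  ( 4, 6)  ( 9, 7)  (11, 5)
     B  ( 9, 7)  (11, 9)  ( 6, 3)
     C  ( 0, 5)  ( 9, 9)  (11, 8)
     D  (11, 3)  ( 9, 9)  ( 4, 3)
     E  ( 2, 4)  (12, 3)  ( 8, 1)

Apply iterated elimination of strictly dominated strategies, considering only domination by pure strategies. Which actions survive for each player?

P2 drop R (Q beats it: A:7>5 B:9>3 C:9>8 D:9>3 E:3>1)
P1 drop A (B beats it: P:9>4 Q:11>9)
P1 drop C (B beats it: P:9>0 Q:11>9)
P1→{B,D,E} P2→{P,Q}

IESDS → P1:{B,D,E} P2:{P,Q}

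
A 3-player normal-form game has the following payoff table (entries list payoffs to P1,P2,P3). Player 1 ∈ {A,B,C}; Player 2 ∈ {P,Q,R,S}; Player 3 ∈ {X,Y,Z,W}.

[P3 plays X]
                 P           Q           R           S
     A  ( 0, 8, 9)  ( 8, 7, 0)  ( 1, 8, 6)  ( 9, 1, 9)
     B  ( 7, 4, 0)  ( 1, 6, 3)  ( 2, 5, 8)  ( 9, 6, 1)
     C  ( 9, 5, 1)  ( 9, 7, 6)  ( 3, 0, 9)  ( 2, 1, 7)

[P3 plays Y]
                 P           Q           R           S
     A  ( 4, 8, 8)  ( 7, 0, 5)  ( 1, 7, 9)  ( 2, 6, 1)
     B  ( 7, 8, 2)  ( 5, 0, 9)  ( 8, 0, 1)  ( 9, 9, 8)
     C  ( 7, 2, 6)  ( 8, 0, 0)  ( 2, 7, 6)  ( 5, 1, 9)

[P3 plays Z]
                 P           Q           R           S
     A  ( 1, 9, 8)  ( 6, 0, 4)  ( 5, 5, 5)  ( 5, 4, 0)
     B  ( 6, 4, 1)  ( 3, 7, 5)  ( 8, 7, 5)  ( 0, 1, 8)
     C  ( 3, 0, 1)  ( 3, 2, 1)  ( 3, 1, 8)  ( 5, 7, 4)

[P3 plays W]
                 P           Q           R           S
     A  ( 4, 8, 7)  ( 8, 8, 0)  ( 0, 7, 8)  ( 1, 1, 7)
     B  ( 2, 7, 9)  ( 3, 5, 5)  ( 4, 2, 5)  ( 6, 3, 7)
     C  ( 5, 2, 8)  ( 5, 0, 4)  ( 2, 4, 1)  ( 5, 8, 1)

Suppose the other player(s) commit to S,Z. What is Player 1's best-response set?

argmax u_1 = {A,C}

u_1(A vs S,Z) = 5
u_1(B vs S,Z) = 0
u_1(C vs S,Z) = 5
max payoff 5 at {A,C}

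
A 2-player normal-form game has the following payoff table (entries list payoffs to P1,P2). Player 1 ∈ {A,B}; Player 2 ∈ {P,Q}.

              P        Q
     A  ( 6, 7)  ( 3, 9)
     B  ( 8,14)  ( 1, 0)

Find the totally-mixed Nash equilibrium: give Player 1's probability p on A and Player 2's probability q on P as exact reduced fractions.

P1 mixes 7/8 on A; P2 mixes 1/2 on P

P1 indiff ⇒ q·6+(1-q)·3 = q·8+(1-q)·1 ⇒ q(-2) = (1-q)(-2) ⇒ q = 1/2
P2 indiff ⇒ p·7+(1-p)·14 = p·9+(1-p)·0 ⇒ p(-2) = (1-p)(-14) ⇒ p = 7/8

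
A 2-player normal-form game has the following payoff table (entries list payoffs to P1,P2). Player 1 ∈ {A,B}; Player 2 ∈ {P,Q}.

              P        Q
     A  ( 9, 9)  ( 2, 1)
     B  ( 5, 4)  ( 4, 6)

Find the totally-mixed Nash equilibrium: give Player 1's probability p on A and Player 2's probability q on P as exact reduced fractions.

p=1/5, q=1/3

P1 indiff ⇒ q·9+(1-q)·2 = q·5+(1-q)·4 ⇒ q(4) = (1-q)(2) ⇒ q = 1/3
P2 indiff ⇒ p·9+(1-p)·4 = p·1+(1-p)·6 ⇒ p(8) = (1-p)(2) ⇒ p = 1/5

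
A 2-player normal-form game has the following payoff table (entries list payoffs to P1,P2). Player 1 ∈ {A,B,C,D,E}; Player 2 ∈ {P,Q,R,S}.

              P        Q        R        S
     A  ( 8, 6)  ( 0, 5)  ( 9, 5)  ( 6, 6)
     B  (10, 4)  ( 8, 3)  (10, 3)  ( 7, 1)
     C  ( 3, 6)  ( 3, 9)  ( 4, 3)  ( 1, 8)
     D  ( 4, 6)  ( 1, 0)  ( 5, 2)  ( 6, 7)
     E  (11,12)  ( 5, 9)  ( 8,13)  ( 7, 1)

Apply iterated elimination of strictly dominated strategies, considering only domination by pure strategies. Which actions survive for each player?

Remaining: P1:{B,E} P2:{P,R}

P1 drop A (B beats it: P:10>8 Q:8>0 R:10>9 S:7>6)
P1 drop C (B beats it: P:10>3 Q:8>3 R:10>4 S:7>1)
P1 drop D (B beats it: P:10>4 Q:8>1 R:10>5 S:7>6)
P2 drop Q (P beats it: B:4>3 E:12>9)
P2 drop S (P beats it: B:4>1 E:12>1)
P1→{B,E} P2→{P,R}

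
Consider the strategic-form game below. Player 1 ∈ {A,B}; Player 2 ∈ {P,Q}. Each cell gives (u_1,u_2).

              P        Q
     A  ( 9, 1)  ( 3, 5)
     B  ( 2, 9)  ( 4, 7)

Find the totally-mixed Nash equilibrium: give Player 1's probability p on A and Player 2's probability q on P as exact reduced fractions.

p=1/3, q=1/8

P1 indiff ⇒ q·9+(1-q)·3 = q·2+(1-q)·4 ⇒ q(7) = (1-q)(1) ⇒ q = 1/8
P2 indiff ⇒ p·1+(1-p)·9 = p·5+(1-p)·7 ⇒ p(-4) = (1-p)(-2) ⇒ p = 1/3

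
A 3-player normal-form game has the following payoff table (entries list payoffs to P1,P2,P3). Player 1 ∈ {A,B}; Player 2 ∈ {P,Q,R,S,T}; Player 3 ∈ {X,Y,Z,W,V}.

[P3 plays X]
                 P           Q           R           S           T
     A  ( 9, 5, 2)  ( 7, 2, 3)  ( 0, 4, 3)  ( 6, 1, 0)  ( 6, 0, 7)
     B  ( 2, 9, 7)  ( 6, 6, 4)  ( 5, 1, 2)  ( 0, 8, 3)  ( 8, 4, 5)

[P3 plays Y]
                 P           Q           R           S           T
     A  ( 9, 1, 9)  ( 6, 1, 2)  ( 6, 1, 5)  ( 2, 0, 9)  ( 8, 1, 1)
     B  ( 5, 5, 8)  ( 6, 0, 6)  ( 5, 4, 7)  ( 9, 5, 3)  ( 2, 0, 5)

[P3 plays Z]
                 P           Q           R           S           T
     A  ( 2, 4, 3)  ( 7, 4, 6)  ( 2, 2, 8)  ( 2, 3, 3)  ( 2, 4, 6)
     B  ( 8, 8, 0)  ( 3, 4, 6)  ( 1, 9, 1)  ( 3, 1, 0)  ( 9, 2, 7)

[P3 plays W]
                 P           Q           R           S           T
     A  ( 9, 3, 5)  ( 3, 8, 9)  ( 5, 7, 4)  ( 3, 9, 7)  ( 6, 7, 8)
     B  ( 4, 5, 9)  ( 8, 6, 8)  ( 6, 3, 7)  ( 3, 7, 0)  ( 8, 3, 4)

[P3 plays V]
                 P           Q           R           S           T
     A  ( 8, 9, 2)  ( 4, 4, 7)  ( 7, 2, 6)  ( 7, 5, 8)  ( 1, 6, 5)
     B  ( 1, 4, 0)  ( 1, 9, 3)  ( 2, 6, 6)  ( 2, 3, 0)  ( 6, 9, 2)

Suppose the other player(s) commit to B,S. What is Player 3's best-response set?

argmax u_3 = {X,Y}

u_3(X vs B,S) = 3
u_3(Y vs B,S) = 3
u_3(Z vs B,S) = 0
u_3(W vs B,S) = 0
u_3(V vs B,S) = 0
max payoff 3 at {X,Y}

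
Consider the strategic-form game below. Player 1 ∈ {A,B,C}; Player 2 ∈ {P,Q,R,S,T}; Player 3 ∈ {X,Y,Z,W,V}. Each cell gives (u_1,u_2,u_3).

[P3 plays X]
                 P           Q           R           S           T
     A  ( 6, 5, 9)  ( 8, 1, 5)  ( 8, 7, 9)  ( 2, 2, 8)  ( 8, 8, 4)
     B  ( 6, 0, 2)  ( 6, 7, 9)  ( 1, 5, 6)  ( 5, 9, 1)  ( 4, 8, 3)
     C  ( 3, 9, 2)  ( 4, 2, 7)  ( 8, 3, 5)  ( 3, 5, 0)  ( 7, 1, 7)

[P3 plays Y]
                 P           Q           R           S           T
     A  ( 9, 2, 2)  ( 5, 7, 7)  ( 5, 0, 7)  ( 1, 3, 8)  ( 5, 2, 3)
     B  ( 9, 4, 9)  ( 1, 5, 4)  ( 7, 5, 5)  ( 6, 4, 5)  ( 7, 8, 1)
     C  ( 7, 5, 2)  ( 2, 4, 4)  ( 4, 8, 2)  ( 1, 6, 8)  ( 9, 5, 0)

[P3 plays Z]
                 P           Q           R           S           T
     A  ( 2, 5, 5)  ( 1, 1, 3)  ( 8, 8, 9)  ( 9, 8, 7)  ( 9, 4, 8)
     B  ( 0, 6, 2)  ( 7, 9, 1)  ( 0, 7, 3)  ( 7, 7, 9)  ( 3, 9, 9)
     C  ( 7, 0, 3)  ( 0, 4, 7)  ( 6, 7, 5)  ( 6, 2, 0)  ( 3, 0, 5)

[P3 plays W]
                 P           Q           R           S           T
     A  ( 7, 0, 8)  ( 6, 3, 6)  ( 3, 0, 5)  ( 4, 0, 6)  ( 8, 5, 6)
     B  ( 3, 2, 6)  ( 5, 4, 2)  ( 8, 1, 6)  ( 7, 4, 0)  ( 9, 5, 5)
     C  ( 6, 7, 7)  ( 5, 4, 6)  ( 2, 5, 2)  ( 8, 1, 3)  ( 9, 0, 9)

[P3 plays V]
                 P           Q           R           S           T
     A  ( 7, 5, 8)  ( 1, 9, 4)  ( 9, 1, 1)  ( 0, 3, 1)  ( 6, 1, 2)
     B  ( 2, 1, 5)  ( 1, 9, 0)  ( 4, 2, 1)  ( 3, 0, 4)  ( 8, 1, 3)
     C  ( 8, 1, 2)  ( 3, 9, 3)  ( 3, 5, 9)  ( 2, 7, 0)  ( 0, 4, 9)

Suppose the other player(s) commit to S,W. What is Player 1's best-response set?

BR_1 = {C}

u_1(A vs S,W) = 4
u_1(B vs S,W) = 7
u_1(C vs S,W) = 8
max payoff 8 at {C}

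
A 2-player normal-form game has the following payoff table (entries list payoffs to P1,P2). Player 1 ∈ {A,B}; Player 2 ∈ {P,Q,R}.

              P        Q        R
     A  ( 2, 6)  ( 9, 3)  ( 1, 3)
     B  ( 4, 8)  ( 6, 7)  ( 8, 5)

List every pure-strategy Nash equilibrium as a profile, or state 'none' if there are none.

PSNE = {(B,P)}

(A,P): not NE [P1→B gives 4>2]
(A,Q): not NE [P2→P gives 6>3]
(A,R): not NE [P1→B gives 8>1; P2→P gives 6>3]
(B,P): NE
(B,Q): not NE [P1→A gives 9>6; P2→P gives 8>7]
(B,R): not NE [P2→P gives 8>5]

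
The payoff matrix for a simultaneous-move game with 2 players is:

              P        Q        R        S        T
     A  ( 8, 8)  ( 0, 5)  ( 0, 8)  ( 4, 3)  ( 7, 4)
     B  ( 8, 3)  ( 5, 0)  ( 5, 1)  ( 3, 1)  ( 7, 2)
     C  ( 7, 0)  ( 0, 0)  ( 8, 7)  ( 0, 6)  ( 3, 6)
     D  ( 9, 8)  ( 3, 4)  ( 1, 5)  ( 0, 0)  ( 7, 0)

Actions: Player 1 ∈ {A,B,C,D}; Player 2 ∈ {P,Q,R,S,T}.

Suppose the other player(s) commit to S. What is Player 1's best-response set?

u_1(A vs S) = 4
u_1(B vs S) = 3
u_1(C vs S) = 0
u_1(D vs S) = 0
max payoff 4 at {A}

argmax u_1 = {A}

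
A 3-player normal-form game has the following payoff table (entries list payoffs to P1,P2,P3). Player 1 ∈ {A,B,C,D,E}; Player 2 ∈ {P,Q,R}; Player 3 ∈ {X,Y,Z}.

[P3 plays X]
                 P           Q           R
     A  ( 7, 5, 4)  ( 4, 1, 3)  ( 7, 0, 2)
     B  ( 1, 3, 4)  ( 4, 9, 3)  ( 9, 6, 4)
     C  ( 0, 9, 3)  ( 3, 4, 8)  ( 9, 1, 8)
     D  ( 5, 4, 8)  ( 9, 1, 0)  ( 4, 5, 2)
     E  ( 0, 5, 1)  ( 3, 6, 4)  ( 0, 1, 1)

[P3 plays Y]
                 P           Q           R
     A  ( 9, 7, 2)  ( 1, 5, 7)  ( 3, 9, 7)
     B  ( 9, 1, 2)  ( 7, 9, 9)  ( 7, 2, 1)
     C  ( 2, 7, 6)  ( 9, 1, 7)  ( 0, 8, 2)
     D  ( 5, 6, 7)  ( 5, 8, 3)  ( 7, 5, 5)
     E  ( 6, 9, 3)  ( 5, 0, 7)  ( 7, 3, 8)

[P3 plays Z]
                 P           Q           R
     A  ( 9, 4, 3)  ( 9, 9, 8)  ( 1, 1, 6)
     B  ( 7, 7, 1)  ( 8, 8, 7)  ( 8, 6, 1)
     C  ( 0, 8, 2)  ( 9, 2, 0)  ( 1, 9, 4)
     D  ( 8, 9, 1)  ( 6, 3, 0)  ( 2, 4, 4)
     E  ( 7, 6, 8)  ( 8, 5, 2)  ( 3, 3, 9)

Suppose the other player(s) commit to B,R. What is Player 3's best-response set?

u_3(X vs B,R) = 4
u_3(Y vs B,R) = 1
u_3(Z vs B,R) = 1
max payoff 4 at {X}

P3 best: {X}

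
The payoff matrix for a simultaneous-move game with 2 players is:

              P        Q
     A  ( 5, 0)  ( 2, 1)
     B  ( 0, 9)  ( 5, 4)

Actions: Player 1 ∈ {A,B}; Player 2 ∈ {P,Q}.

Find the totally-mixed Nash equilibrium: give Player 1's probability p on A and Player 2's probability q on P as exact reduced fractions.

P1 indiff ⇒ q·5+(1-q)·2 = q·0+(1-q)·5 ⇒ q(5) = (1-q)(3) ⇒ q = 3/8
P2 indiff ⇒ p·0+(1-p)·9 = p·1+(1-p)·4 ⇒ p(-1) = (1-p)(-5) ⇒ p = 5/6

p=5/6, q=3/8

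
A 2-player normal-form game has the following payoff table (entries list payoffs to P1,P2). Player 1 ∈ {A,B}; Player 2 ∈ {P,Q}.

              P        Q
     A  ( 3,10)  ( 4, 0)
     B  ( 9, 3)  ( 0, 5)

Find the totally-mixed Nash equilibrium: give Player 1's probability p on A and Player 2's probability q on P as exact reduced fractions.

P1 indiff ⇒ q·3+(1-q)·4 = q·9+(1-q)·0 ⇒ q(-6) = (1-q)(-4) ⇒ q = 2/5
P2 indiff ⇒ p·10+(1-p)·3 = p·0+(1-p)·5 ⇒ p(10) = (1-p)(2) ⇒ p = 1/6

(p,q) = (1/6, 2/5)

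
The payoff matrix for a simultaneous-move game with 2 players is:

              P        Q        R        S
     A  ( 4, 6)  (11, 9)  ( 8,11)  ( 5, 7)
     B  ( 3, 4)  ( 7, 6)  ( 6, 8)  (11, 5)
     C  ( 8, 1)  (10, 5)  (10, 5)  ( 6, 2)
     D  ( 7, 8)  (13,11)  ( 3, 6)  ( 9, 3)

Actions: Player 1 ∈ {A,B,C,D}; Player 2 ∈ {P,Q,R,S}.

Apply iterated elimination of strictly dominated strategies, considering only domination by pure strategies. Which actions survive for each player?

IESDS → P1:{A,C,D} P2:{Q,R}

P2 drop P (Q beats it: A:9>6 B:6>4 C:5>1 D:11>8)
P2 drop S (Q beats it: A:9>7 B:6>5 C:5>2 D:11>3)
P1 drop B (A beats it: Q:11>7 R:8>6)
P1→{A,C,D} P2→{Q,R}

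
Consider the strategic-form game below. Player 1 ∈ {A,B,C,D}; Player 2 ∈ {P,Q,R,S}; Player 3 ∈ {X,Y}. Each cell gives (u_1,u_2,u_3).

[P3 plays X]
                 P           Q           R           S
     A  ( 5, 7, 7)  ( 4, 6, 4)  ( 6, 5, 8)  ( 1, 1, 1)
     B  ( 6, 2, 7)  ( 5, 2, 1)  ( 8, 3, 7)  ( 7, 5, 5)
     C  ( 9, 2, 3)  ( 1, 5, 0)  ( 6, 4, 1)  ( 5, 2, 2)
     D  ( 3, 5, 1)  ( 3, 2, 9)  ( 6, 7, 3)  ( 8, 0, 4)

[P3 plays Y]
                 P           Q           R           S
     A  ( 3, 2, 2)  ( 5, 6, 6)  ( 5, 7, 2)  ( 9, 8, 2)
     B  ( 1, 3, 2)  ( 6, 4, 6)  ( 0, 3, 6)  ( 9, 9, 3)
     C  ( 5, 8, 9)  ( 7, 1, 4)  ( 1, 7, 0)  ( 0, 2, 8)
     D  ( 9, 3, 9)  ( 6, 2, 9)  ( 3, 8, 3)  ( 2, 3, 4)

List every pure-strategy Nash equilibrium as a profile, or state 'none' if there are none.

Nash profiles: (A,S,Y)

(A,P,X): not NE [P1→C gives 9>5]
(A,P,Y): not NE [P1→D gives 9>3; P2→S gives 8>2; P3→X gives 7>2]
(A,Q,X): not NE [P1→B gives 5>4; P2→P gives 7>6; P3→Y gives 6>4]
(A,Q,Y): not NE [P1→C gives 7>5; P2→S gives 8>6]
(A,R,X): not NE [P1→B gives 8>6; P2→P gives 7>5]
(A,R,Y): not NE [P2→S gives 8>7; P3→X gives 8>2]
(A,S,X): not NE [P1→D gives 8>1; P2→P gives 7>1; P3→Y gives 2>1]
(A,S,Y): NE
(B,P,X): not NE [P1→C gives 9>6; P2→S gives 5>2]
(B,P,Y): not NE [P1→D gives 9>1; P2→S gives 9>3; P3→X gives 7>2]
(B,Q,X): not NE [P2→S gives 5>2; P3→Y gives 6>1]
(B,Q,Y): not NE [P1→C gives 7>6; P2→S gives 9>4]
(B,R,X): not NE [P2→S gives 5>3]
(B,R,Y): not NE [P1→A gives 5>0; P2→S gives 9>3; P3→X gives 7>6]
(B,S,X): not NE [P1→D gives 8>7]
(B,S,Y): not NE [P3→X gives 5>3]
(C,P,X): not NE [P2→Q gives 5>2; P3→Y gives 9>3]
(C,P,Y): not NE [P1→D gives 9>5]
(C,Q,X): not NE [P1→B gives 5>1; P3→Y gives 4>0]
(C,Q,Y): not NE [P2→P gives 8>1]
(C,R,X): not NE [P1→B gives 8>6; P2→Q gives 5>4]
(C,R,Y): not NE [P1→A gives 5>1; P2→P gives 8>7; P3→X gives 1>0]
(C,S,X): not NE [P1→D gives 8>5; P2→Q gives 5>2; P3→Y gives 8>2]
(C,S,Y): not NE [P1→B gives 9>0; P2→P gives 8>2]
(D,P,X): not NE [P1→C gives 9>3; P2→R gives 7>5; P3→Y gives 9>1]
(D,P,Y): not NE [P2→R gives 8>3]
(D,Q,X): not NE [P1→B gives 5>3; P2→R gives 7>2]
(D,Q,Y): not NE [P1→C gives 7>6; P2→R gives 8>2]
(D,R,X): not NE [P1→B gives 8>6]
(D,R,Y): not NE [P1→A gives 5>3]
(D,S,X): not NE [P2→R gives 7>0]
(D,S,Y): not NE [P1→B gives 9>2; P2→R gives 8>3]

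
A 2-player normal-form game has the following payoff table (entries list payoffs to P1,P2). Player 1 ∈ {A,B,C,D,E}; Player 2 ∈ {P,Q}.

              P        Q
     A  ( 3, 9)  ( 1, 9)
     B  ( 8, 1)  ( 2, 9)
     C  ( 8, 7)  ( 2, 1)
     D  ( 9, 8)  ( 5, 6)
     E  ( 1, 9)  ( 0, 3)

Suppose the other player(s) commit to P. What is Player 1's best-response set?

u_1(A vs P) = 3
u_1(B vs P) = 8
u_1(C vs P) = 8
u_1(D vs P) = 9
u_1(E vs P) = 1
max payoff 9 at {D}

P1 best: {D}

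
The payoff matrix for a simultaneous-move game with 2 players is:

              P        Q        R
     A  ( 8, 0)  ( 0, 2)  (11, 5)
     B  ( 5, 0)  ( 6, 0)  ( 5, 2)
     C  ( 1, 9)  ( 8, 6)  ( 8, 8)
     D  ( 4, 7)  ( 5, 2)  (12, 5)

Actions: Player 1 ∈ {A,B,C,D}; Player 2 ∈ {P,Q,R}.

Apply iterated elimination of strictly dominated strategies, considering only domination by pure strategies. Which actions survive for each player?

Survivors P1:{A,D} P2:{P,R}

P2 drop Q (R beats it: A:5>2 B:2>0 C:8>6 D:5>2)
P1 drop B (A beats it: P:8>5 R:11>5)
P1 drop C (A beats it: P:8>1 R:11>8)
P1→{A,D} P2→{P,R}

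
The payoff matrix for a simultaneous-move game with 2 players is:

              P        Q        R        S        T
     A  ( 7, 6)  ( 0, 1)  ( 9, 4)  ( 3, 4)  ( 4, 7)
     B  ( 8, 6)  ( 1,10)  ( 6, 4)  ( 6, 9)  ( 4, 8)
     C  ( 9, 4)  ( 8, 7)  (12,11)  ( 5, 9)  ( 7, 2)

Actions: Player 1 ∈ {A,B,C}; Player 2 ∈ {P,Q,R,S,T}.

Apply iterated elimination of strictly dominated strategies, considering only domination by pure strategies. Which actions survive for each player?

Survivors P1:{B,C} P2:{Q,R,S}

P1 drop A (C beats it: P:9>7 Q:8>0 R:12>9 S:5>3 T:7>4)
P2 drop P (Q beats it: B:10>6 C:7>4)
P2 drop T (Q beats it: B:10>8 C:7>2)
P1→{B,C} P2→{Q,R,S}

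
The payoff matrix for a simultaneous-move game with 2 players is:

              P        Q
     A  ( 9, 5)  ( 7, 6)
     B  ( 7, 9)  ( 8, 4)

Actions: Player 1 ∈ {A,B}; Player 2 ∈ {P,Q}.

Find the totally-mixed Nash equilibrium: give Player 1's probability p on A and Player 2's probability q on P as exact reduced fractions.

(p,q) = (5/6, 1/3)

P1 indiff ⇒ q·9+(1-q)·7 = q·7+(1-q)·8 ⇒ q(2) = (1-q)(1) ⇒ q = 1/3
P2 indiff ⇒ p·5+(1-p)·9 = p·6+(1-p)·4 ⇒ p(-1) = (1-p)(-5) ⇒ p = 5/6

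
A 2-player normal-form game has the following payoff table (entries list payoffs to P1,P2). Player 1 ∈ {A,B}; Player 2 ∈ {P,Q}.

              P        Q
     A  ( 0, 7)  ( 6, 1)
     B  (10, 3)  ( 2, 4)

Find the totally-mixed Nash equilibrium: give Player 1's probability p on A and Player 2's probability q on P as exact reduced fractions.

p=1/7, q=2/7

P1 indiff ⇒ q·0+(1-q)·6 = q·10+(1-q)·2 ⇒ q(-10) = (1-q)(-4) ⇒ q = 2/7
P2 indiff ⇒ p·7+(1-p)·3 = p·1+(1-p)·4 ⇒ p(6) = (1-p)(1) ⇒ p = 1/7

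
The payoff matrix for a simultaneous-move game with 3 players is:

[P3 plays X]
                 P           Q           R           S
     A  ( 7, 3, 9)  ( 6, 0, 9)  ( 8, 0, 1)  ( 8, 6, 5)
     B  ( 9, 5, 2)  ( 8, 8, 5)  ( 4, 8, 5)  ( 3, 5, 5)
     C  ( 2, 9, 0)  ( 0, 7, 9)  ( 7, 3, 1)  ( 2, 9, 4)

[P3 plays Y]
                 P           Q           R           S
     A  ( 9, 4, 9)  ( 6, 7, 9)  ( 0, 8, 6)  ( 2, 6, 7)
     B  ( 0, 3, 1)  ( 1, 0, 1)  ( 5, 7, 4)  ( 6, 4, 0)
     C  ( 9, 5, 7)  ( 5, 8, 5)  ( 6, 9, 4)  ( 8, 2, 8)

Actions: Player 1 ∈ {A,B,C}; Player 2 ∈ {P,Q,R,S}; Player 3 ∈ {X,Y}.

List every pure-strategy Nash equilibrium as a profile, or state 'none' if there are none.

(A,P,X): not NE [P1→B gives 9>7; P2→S gives 6>3]
(A,P,Y): not NE [P2→R gives 8>4]
(A,Q,X): not NE [P1→B gives 8>6; P2→S gives 6>0]
(A,Q,Y): not NE [P2→R gives 8>7]
(A,R,X): not NE [P2→S gives 6>0; P3→Y gives 6>1]
(A,R,Y): not NE [P1→C gives 6>0]
(A,S,X): not NE [P3→Y gives 7>5]
(A,S,Y): not NE [P1→C gives 8>2; P2→R gives 8>6]
(B,P,X): not NE [P2→R gives 8>5]
(B,P,Y): not NE [P1→C gives 9>0; P2→R gives 7>3; P3→X gives 2>1]
(B,Q,X): NE
(B,Q,Y): not NE [P1→A gives 6>1; P2→R gives 7>0; P3→X gives 5>1]
(B,R,X): not NE [P1→A gives 8>4]
(B,R,Y): not NE [P1→C gives 6>5; P3→X gives 5>4]
(B,S,X): not NE [P1→A gives 8>3; P2→R gives 8>5]
(B,S,Y): not NE [P1→C gives 8>6; P2→R gives 7>4; P3→X gives 5>0]
(C,P,X): not NE [P1→B gives 9>2; P3→Y gives 7>0]
(C,P,Y): not NE [P2→R gives 9>5]
(C,Q,X): not NE [P1→B gives 8>0; P2→S gives 9>7]
(C,Q,Y): not NE [P1→A gives 6>5; P2→R gives 9>8; P3→X gives 9>5]
(C,R,X): not NE [P1→A gives 8>7; P2→S gives 9>3; P3→Y gives 4>1]
(C,R,Y): NE
(C,S,X): not NE [P1→A gives 8>2; P3→Y gives 8>4]
(C,S,Y): not NE [P2→R gives 9>2]

PSNE = {(B,Q,X), (C,R,Y)}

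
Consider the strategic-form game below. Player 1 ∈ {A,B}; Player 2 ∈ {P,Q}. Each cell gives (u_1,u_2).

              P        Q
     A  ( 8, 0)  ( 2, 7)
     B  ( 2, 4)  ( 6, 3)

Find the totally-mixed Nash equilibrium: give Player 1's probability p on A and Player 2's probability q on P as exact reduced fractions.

P1 indiff ⇒ q·8+(1-q)·2 = q·2+(1-q)·6 ⇒ q(6) = (1-q)(4) ⇒ q = 2/5
P2 indiff ⇒ p·0+(1-p)·4 = p·7+(1-p)·3 ⇒ p(-7) = (1-p)(-1) ⇒ p = 1/8

(p,q) = (1/8, 2/5)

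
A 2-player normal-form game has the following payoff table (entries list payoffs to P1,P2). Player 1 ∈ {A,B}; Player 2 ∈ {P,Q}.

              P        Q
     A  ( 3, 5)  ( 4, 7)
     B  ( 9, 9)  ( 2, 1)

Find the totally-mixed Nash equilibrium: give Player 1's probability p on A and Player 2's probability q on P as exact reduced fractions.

P1 indiff ⇒ q·3+(1-q)·4 = q·9+(1-q)·2 ⇒ q(-6) = (1-q)(-2) ⇒ q = 1/4
P2 indiff ⇒ p·5+(1-p)·9 = p·7+(1-p)·1 ⇒ p(-2) = (1-p)(-8) ⇒ p = 4/5

p=4/5, q=1/4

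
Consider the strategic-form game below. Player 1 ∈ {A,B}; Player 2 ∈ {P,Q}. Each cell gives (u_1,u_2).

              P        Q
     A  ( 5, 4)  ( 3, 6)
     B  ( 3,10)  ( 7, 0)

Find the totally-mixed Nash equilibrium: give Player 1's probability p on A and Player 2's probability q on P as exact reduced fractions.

P1 mixes 5/6 on A; P2 mixes 2/3 on P

P1 indiff ⇒ q·5+(1-q)·3 = q·3+(1-q)·7 ⇒ q(2) = (1-q)(4) ⇒ q = 2/3
P2 indiff ⇒ p·4+(1-p)·10 = p·6+(1-p)·0 ⇒ p(-2) = (1-p)(-10) ⇒ p = 5/6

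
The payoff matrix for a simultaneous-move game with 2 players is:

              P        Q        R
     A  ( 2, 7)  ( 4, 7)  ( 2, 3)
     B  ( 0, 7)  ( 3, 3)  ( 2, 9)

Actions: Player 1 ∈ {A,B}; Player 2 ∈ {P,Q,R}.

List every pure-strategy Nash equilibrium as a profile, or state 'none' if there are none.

PSNE = {(A,P), (A,Q), (B,R)}

(A,P): NE
(A,Q): NE
(A,R): not NE [P2→Q gives 7>3]
(B,P): not NE [P1→A gives 2>0; P2→R gives 9>7]
(B,Q): not NE [P1→A gives 4>3; P2→R gives 9>3]
(B,R): NE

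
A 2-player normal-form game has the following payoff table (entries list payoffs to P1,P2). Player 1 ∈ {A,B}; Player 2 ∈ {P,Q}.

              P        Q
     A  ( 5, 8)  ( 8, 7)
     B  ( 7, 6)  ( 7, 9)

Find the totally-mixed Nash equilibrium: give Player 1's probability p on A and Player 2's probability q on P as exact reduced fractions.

P1 mixes 3/4 on A; P2 mixes 1/3 on P

P1 indiff ⇒ q·5+(1-q)·8 = q·7+(1-q)·7 ⇒ q(-2) = (1-q)(-1) ⇒ q = 1/3
P2 indiff ⇒ p·8+(1-p)·6 = p·7+(1-p)·9 ⇒ p(1) = (1-p)(3) ⇒ p = 3/4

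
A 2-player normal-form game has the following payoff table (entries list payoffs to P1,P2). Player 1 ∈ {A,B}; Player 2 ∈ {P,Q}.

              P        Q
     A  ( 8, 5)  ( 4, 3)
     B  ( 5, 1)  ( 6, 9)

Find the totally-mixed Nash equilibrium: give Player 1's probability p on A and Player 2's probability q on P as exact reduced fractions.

P1 mixes 4/5 on A; P2 mixes 2/5 on P

P1 indiff ⇒ q·8+(1-q)·4 = q·5+(1-q)·6 ⇒ q(3) = (1-q)(2) ⇒ q = 2/5
P2 indiff ⇒ p·5+(1-p)·1 = p·3+(1-p)·9 ⇒ p(2) = (1-p)(8) ⇒ p = 4/5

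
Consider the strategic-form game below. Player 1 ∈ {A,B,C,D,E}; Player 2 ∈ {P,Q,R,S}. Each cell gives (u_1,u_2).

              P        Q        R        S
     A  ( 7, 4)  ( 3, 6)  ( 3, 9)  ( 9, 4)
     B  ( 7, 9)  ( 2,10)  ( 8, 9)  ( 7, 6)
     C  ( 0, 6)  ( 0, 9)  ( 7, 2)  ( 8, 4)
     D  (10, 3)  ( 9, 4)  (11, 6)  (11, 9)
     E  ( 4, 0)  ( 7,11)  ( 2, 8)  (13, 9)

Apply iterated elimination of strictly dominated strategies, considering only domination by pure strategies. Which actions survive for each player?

IESDS → P1:{D,E} P2:{Q,S}

P1 drop A (D beats it: P:10>7 Q:9>3 R:11>3 S:11>9)
P1 drop B (D beats it: P:10>7 Q:9>2 R:11>8 S:11>7)
P1 drop C (D beats it: P:10>0 Q:9>0 R:11>7 S:11>8)
P2 drop P (Q beats it: D:4>3 E:11>0)
P2 drop R (S beats it: D:9>6 E:9>8)
P1→{D,E} P2→{Q,S}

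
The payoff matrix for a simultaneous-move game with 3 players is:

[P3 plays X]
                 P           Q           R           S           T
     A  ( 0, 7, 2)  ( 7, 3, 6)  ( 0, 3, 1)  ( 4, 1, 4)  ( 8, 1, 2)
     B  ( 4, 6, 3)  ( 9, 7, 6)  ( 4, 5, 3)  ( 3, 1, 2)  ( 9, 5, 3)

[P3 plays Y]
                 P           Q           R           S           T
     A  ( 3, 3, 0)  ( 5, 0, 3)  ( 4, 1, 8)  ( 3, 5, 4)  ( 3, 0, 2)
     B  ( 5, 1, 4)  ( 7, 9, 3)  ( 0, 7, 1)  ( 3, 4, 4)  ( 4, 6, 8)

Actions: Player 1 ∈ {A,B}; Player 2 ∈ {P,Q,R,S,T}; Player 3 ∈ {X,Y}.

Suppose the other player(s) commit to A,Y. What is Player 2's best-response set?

u_2(P vs A,Y) = 3
u_2(Q vs A,Y) = 0
u_2(R vs A,Y) = 1
u_2(S vs A,Y) = 5
u_2(T vs A,Y) = 0
max payoff 5 at {S}

BR_2 = {S}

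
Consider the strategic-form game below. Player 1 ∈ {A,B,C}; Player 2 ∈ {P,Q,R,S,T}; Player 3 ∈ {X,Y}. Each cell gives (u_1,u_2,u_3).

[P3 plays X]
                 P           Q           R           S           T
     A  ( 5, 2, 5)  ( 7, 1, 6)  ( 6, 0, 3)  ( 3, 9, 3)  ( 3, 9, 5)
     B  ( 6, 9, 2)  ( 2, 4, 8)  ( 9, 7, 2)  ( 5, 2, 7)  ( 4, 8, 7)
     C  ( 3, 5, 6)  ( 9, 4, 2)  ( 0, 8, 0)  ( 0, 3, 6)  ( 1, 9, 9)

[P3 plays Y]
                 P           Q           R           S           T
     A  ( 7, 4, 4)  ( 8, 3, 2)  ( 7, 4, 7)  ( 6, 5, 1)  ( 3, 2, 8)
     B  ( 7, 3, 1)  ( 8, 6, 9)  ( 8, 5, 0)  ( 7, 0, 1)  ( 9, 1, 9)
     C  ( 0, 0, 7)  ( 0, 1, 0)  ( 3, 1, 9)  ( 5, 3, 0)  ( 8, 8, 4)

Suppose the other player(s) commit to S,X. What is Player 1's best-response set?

BR_1 = {B}

u_1(A vs S,X) = 3
u_1(B vs S,X) = 5
u_1(C vs S,X) = 0
max payoff 5 at {B}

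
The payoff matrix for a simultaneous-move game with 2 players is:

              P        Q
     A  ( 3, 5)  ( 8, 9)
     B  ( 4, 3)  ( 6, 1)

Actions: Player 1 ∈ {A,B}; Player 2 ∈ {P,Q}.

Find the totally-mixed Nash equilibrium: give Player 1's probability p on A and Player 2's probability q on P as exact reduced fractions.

P1 indiff ⇒ q·3+(1-q)·8 = q·4+(1-q)·6 ⇒ q(-1) = (1-q)(-2) ⇒ q = 2/3
P2 indiff ⇒ p·5+(1-p)·3 = p·9+(1-p)·1 ⇒ p(-4) = (1-p)(-2) ⇒ p = 1/3

P1 mixes 1/3 on A; P2 mixes 2/3 on P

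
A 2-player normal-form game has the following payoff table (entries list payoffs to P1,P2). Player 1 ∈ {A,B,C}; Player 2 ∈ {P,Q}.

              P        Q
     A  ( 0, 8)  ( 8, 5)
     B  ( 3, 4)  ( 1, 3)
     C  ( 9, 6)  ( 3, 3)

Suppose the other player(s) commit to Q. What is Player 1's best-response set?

u_1(A vs Q) = 8
u_1(B vs Q) = 1
u_1(C vs Q) = 3
max payoff 8 at {A}

P1 best: {A}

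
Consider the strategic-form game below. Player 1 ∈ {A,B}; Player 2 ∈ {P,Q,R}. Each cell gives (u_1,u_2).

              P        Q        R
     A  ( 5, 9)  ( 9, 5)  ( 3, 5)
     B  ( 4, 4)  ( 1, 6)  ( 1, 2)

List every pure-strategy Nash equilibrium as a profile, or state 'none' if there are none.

NE set: (A,P)

(A,P): NE
(A,Q): not NE [P2→P gives 9>5]
(A,R): not NE [P2→P gives 9>5]
(B,P): not NE [P1→A gives 5>4; P2→Q gives 6>4]
(B,Q): not NE [P1→A gives 9>1]
(B,R): not NE [P1→A gives 3>1; P2→Q gives 6>2]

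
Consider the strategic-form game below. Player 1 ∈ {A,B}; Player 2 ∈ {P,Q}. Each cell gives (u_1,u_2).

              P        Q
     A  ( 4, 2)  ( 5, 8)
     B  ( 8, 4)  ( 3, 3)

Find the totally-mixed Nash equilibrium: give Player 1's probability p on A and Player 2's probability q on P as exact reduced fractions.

P1 indiff ⇒ q·4+(1-q)·5 = q·8+(1-q)·3 ⇒ q(-4) = (1-q)(-2) ⇒ q = 1/3
P2 indiff ⇒ p·2+(1-p)·4 = p·8+(1-p)·3 ⇒ p(-6) = (1-p)(-1) ⇒ p = 1/7

p=1/7, q=1/3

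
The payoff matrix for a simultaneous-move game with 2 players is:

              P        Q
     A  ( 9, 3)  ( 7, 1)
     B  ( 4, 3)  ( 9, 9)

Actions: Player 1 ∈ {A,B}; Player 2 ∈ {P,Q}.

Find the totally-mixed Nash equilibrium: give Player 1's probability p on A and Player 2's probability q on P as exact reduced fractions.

P1 mixes 3/4 on A; P2 mixes 2/7 on P

P1 indiff ⇒ q·9+(1-q)·7 = q·4+(1-q)·9 ⇒ q(5) = (1-q)(2) ⇒ q = 2/7
P2 indiff ⇒ p·3+(1-p)·3 = p·1+(1-p)·9 ⇒ p(2) = (1-p)(6) ⇒ p = 3/4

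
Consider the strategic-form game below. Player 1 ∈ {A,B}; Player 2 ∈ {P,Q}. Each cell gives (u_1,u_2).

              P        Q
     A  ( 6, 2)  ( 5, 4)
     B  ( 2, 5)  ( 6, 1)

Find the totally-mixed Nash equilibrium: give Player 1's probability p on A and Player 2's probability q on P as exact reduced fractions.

P1 indiff ⇒ q·6+(1-q)·5 = q·2+(1-q)·6 ⇒ q(4) = (1-q)(1) ⇒ q = 1/5
P2 indiff ⇒ p·2+(1-p)·5 = p·4+(1-p)·1 ⇒ p(-2) = (1-p)(-4) ⇒ p = 2/3

(p,q) = (2/3, 1/5)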